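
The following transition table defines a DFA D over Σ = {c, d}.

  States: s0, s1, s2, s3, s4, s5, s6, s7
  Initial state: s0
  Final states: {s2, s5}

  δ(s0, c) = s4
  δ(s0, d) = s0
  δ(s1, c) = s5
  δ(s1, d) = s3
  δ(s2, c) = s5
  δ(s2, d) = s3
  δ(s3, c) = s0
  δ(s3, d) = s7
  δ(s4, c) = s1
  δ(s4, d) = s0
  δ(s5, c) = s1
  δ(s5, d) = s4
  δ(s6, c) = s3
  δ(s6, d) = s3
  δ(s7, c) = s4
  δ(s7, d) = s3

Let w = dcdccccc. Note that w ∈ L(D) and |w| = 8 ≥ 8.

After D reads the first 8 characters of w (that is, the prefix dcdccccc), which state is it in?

State sequence: s0 -d-> s0 -c-> s4 -d-> s0 -c-> s4 -c-> s1 -c-> s5 -c-> s1 -c-> s5

After reading 8 characters, D is in state s5.

s5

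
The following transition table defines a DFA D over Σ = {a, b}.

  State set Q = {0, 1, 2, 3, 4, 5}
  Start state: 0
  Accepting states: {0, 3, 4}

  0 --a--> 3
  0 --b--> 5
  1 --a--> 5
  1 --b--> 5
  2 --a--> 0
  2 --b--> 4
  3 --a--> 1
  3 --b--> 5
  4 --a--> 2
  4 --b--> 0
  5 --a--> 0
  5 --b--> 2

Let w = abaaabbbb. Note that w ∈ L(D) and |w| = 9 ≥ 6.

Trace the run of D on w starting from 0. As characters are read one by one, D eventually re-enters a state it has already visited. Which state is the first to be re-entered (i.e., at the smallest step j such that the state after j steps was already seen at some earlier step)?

State sequence: 0 -a-> 3 -b-> 5 -a-> 0 -a-> 3 -a-> 1 -b-> 5 -b-> 2 -b-> 4 -b-> 0
First repeat at step 3: 0 was already visited.

The earliest repeat is at step j = 3: D is in 0, which it already visited at step i = 0.
Pumping length from the standard proof: p = 6 (the number of states). The repeated state found above gives |xy| = j ≤ 6 and |y| = j − i ≥ 1.

0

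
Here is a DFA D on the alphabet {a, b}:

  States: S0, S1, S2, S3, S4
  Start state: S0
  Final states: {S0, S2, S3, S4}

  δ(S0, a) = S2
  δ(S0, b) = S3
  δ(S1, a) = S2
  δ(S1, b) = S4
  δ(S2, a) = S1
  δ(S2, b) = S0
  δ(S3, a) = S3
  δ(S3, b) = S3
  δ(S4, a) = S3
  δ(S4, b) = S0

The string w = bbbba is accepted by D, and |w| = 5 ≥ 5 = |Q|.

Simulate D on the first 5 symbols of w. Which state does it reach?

S3

State sequence: S0 -b-> S3 -b-> S3 -b-> S3 -b-> S3 -a-> S3

After reading 5 characters, D is in state S3.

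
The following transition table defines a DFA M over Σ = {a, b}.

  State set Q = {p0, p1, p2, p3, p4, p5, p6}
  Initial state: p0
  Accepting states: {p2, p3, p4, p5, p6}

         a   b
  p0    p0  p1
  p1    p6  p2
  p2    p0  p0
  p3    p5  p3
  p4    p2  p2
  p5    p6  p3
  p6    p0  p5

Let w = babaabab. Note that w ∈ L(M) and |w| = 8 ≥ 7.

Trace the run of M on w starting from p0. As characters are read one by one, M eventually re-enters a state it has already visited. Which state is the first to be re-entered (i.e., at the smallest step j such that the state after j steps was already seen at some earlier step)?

Run of M on w = b a b a a b a b:
  step 0: p0  (start)
  step 1: p1  (read b: p0→p1)
  step 2: p6  (read a: p1→p6)
  step 3: p5  (read b: p6→p5)
  step 4: p6  (read a: p5→p6)   ← first repeat (p6 seen earlier)
  step 5: p0  (read a: p6→p0)
  step 6: p1  (read b: p0→p1)
  step 7: p6  (read a: p1→p6)
  step 8: p5  (read b: p6→p5)

The earliest repeat is at step j = 4: M is in p6, which it already visited at step i = 2.
With |Q| = 7, pigeonhole forces a state repeat no later than step 7; the substring read between the first and second visits to that state can be pumped.

p6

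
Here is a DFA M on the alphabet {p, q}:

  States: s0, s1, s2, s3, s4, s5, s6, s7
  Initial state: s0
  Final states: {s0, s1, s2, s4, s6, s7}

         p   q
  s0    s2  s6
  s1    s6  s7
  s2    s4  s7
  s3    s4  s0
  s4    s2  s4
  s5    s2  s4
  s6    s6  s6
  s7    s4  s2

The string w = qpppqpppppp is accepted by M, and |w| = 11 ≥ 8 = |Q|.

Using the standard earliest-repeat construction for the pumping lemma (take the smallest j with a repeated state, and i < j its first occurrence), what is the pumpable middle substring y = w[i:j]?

p

Run of M on w = q p p p q p p p p p p:
  step 0: s0  (start)
  step 1: s6  (read q: s0→s6)
  step 2: s6  (read p: s6→s6)   ← first repeat (s6 seen earlier)
  step 3: s6  (read p: s6→s6)
  step 4: s6  (read p: s6→s6)
  step 5: s6  (read q: s6→s6)
  step 6: s6  (read p: s6→s6)
  step 7: s6  (read p: s6→s6)
  step 8: s6  (read p: s6→s6)
  step 9: s6  (read p: s6→s6)
  step 10: s6  (read p: s6→s6)
  step 11: s6  (read p: s6→s6)

So i = 1, j = 2, giving x = w[0:1] = q, y = w[1:2] = p, z = w[2:11] = ppqpppppp.
Check: |xy| = 2 ≤ 8 and |y| = 1 ≥ 1. Reading y takes M from s6 back to s6, so every xyⁱz is accepted.
The DFA has 8 states, so the proof of the pumping lemma guarantees a repeated state among the first 8+1 visited; the segment between the two visits is the pumpable y.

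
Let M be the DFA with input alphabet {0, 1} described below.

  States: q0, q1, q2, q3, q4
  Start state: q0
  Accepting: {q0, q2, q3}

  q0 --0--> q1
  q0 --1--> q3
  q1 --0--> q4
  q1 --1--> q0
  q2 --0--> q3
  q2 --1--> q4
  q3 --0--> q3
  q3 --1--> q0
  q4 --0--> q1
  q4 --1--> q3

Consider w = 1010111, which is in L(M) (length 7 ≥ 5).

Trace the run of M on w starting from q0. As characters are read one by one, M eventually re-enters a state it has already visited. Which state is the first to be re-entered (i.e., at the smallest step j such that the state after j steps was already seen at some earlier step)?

Run of M on w = 1 0 1 0 1 1 1:
  step 0: q0  (start)
  step 1: q3  (read 1: q0→q3)
  step 2: q3  (read 0: q3→q3)   ← first repeat (q3 seen earlier)
  step 3: q0  (read 1: q3→q0)
  step 4: q1  (read 0: q0→q1)
  step 5: q0  (read 1: q1→q0)
  step 6: q3  (read 1: q0→q3)
  step 7: q0  (read 1: q3→q0)

The earliest repeat is at step j = 2: M is in q3, which it already visited at step i = 1.
The DFA has 5 states, so the proof of the pumping lemma guarantees a repeated state among the first 5+1 visited; the segment between the two visits is the pumpable y.

q3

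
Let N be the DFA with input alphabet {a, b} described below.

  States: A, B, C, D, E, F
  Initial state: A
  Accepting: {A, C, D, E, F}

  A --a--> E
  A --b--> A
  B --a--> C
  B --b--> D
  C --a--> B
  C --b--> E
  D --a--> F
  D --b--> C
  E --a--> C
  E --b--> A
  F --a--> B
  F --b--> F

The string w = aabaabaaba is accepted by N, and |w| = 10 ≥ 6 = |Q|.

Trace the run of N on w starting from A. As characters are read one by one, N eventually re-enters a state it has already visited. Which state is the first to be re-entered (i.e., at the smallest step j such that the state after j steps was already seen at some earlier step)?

Run of N on w = a a b a a b a a b a:
  step 0: A  (start)
  step 1: E  (read a: A→E)
  step 2: C  (read a: E→C)
  step 3: E  (read b: C→E)   ← first repeat (E seen earlier)
  step 4: C  (read a: E→C)
  step 5: B  (read a: C→B)
  step 6: D  (read b: B→D)
  step 7: F  (read a: D→F)
  step 8: B  (read a: F→B)
  step 9: D  (read b: B→D)
  step 10: F  (read a: D→F)

The earliest repeat is at step j = 3: N is in E, which it already visited at step i = 1.
The DFA has 6 states, so the proof of the pumping lemma guarantees a repeated state among the first 6+1 visited; the segment between the two visits is the pumpable y.

E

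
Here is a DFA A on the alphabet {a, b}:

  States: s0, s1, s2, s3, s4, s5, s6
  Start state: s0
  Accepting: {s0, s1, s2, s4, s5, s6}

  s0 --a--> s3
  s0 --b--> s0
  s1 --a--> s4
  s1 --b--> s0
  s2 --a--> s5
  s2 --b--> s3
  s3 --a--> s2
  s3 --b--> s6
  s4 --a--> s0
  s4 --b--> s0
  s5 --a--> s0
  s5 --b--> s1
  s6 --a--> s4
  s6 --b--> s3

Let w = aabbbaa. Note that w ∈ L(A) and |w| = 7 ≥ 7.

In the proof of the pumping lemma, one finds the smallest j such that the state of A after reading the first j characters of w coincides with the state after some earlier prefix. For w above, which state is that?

State sequence: s0 -a-> s3 -a-> s2 -b-> s3 -b-> s6 -b-> s3 -a-> s2 -a-> s5
First repeat at step 3: s3 was already visited.

The earliest repeat is at step j = 3: A is in s3, which it already visited at step i = 1.
Since A has 7 states, any run of length ≥ 7 visits 7+1 states, so by pigeonhole some state repeats within the first 7 steps — that repeat gives the pumpable loop.

s3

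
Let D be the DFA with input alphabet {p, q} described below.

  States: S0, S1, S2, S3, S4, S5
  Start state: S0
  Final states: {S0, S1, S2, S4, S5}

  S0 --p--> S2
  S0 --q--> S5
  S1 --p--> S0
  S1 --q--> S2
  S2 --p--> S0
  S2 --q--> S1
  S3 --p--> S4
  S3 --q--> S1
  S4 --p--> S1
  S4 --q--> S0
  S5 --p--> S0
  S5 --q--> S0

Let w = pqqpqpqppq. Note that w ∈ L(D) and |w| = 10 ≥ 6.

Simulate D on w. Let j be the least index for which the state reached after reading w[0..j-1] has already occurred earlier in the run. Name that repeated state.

State sequence: S0 -p-> S2 -q-> S1 -q-> S2 -p-> S0 -q-> S5 -p-> S0 -q-> S5 -p-> S0 -p-> S2 -q-> S1
First repeat at step 3: S2 was already visited.

The earliest repeat is at step j = 3: D is in S2, which it already visited at step i = 1.
The DFA has 6 states, so the proof of the pumping lemma guarantees a repeated state among the first 6+1 visited; the segment between the two visits is the pumpable y.

S2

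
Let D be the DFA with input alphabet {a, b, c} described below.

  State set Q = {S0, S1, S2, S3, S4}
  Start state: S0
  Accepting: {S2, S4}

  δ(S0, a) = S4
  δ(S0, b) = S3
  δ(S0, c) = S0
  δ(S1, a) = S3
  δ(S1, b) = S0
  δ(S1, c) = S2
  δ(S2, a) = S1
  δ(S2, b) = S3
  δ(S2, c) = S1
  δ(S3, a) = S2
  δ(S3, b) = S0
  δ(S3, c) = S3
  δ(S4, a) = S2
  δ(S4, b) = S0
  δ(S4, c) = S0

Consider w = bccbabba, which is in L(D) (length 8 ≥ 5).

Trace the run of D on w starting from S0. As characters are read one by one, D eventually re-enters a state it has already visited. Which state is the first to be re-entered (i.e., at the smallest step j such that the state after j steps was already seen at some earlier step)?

State sequence: S0 -b-> S3 -c-> S3 -c-> S3 -b-> S0 -a-> S4 -b-> S0 -b-> S3 -a-> S2
First repeat at step 2: S3 was already visited.

The earliest repeat is at step j = 2: D is in S3, which it already visited at step i = 1.
Since D has 5 states, any run of length ≥ 5 visits 5+1 states, so by pigeonhole some state repeats within the first 5 steps — that repeat gives the pumpable loop.

S3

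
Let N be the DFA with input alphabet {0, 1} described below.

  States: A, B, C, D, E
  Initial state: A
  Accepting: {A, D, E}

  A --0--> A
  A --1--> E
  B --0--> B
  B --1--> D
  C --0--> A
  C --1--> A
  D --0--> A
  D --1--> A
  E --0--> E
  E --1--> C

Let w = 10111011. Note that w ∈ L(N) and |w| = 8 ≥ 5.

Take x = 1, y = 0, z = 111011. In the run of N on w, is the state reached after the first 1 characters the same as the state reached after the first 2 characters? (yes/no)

yes

State sequence: A -1-> E -0-> E

After x (step 1): E. After xy (step 2): E.
They match, so y = 0 drives N around a cycle from E back to itself; pumping y any number of times keeps N in E before reading z, and xyⁱz ∈ L(N) for every i ≥ 0.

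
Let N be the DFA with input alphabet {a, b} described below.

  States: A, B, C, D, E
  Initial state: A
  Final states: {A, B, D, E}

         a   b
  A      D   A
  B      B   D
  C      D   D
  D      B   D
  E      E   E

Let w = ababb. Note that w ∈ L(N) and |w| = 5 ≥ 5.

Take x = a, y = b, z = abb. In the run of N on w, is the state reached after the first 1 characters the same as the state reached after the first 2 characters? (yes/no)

State sequence: A -a-> D -b-> D

After x (step 1): D. After xy (step 2): D.
They match, so y = b drives N around a cycle from D back to itself; pumping y any number of times keeps N in D before reading z, and xyⁱz ∈ L(N) for every i ≥ 0.

yes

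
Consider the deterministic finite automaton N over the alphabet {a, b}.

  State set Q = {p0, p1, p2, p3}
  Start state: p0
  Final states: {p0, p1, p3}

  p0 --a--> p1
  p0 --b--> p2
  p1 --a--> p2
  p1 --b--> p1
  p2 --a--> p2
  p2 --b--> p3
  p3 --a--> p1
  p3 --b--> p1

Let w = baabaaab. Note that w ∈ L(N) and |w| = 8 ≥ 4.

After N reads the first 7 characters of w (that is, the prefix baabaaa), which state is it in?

p2

State sequence: p0 -b-> p2 -a-> p2 -a-> p2 -b-> p3 -a-> p1 -a-> p2 -a-> p2

After reading 7 characters, N is in state p2.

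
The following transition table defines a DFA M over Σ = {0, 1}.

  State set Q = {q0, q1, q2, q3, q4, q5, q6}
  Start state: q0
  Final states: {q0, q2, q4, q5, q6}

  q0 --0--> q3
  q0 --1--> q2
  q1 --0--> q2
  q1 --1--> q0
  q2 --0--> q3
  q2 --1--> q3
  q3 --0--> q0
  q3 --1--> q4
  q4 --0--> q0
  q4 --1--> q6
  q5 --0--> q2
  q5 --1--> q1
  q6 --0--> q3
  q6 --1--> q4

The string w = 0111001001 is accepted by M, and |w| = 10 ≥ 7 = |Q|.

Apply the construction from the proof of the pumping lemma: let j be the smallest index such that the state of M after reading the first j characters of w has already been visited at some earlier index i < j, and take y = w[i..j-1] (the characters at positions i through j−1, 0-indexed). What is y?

Run of M on w = 0 1 1 1 0 0 1 0 0 1:
  step 0: q0  (start)
  step 1: q3  (read 0: q0→q3)
  step 2: q4  (read 1: q3→q4)
  step 3: q6  (read 1: q4→q6)
  step 4: q4  (read 1: q6→q4)   ← first repeat (q4 seen earlier)
  step 5: q0  (read 0: q4→q0)
  step 6: q3  (read 0: q0→q3)
  step 7: q4  (read 1: q3→q4)
  step 8: q0  (read 0: q4→q0)
  step 9: q3  (read 0: q0→q3)
  step 10: q4  (read 1: q3→q4)

So i = 2, j = 4, giving x = w[0:2] = 01, y = w[2:4] = 11, z = w[4:10] = 001001.
Check: |xy| = 4 ≤ 7 and |y| = 2 ≥ 1. Reading y takes M from q4 back to q4, so every xyⁱz is accepted.

11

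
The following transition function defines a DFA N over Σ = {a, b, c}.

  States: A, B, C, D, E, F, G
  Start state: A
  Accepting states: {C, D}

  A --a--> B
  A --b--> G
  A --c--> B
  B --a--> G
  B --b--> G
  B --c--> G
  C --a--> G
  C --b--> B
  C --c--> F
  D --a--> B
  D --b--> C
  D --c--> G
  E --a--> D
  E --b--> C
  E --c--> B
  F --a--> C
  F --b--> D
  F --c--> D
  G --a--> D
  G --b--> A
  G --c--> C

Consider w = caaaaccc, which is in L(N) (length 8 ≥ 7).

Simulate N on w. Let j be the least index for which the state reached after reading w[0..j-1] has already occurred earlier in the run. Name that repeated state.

Run of N on w = c a a a a c c c:
  step 0: A  (start)
  step 1: B  (read c: A→B)
  step 2: G  (read a: B→G)
  step 3: D  (read a: G→D)
  step 4: B  (read a: D→B)   ← first repeat (B seen earlier)
  step 5: G  (read a: B→G)
  step 6: C  (read c: G→C)
  step 7: F  (read c: C→F)
  step 8: D  (read c: F→D)

The earliest repeat is at step j = 4: N is in B, which it already visited at step i = 1.
The DFA has 7 states, so the proof of the pumping lemma guarantees a repeated state among the first 7+1 visited; the segment between the two visits is the pumpable y.

B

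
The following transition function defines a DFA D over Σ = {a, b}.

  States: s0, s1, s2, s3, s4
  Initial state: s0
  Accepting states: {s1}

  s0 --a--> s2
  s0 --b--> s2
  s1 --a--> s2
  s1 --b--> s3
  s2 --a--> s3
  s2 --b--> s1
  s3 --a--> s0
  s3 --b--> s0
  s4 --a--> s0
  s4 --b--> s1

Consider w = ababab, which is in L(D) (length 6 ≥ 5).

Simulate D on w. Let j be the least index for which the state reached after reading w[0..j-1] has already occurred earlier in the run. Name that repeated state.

s2

State sequence: s0 -a-> s2 -b-> s1 -a-> s2 -b-> s1 -a-> s2 -b-> s1
First repeat at step 3: s2 was already visited.

The earliest repeat is at step j = 3: D is in s2, which it already visited at step i = 1.
Pumping length from the standard proof: p = 5 (the number of states). The repeated state found above gives |xy| = j ≤ 5 and |y| = j − i ≥ 1.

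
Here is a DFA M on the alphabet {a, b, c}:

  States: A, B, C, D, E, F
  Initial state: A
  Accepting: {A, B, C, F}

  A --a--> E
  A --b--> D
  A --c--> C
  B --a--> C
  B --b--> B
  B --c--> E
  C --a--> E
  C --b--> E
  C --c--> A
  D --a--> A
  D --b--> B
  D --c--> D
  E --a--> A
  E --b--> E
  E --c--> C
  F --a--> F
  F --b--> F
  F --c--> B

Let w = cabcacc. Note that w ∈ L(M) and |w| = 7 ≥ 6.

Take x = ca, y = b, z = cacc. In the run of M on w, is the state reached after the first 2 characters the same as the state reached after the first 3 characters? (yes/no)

yes

State sequence: A -c-> C -a-> E -b-> E

After x (step 2): E. After xy (step 3): E.
They match, so y = b drives M around a cycle from E back to itself; pumping y any number of times keeps M in E before reading z, and xyⁱz ∈ L(M) for every i ≥ 0.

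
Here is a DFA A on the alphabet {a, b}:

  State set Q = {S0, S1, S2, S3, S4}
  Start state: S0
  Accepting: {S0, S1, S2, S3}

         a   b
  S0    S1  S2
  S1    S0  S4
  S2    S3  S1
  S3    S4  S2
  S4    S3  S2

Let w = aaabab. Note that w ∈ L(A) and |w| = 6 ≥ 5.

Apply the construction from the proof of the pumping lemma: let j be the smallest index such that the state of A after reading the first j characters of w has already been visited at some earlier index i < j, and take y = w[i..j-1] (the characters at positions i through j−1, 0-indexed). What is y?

Run of A on w = a a a b a b:
  step 0: S0  (start)
  step 1: S1  (read a: S0→S1)
  step 2: S0  (read a: S1→S0)   ← first repeat (S0 seen earlier)
  step 3: S1  (read a: S0→S1)
  step 4: S4  (read b: S1→S4)
  step 5: S3  (read a: S4→S3)
  step 6: S2  (read b: S3→S2)

So i = 0, j = 2, giving x = w[0:0] = ε, y = w[0:2] = aa, z = w[2:6] = abab.
Check: |xy| = 2 ≤ 5 and |y| = 2 ≥ 1. Reading y takes A from S0 back to S0, so every xyⁱz is accepted.
Since A has 5 states, any run of length ≥ 5 visits 5+1 states, so by pigeonhole some state repeats within the first 5 steps — that repeat gives the pumpable loop.

aa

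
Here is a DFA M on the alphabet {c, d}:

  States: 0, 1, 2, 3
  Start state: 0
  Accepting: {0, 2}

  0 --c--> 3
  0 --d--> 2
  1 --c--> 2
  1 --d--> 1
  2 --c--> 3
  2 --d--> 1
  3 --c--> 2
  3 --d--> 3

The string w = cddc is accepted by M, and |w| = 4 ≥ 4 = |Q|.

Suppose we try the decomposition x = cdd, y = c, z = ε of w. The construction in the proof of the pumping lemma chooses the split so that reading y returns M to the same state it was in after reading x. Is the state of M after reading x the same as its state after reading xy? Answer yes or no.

State sequence: 0 -c-> 3 -d-> 3 -d-> 3 -c-> 2

After x (step 3): 3. After xy (step 4): 2.
They differ (3 ≠ 2), so y is not a cycle from the state after x; this split is not the one the pumping-lemma construction produces, and pumping y need not keep the string in L(M).

no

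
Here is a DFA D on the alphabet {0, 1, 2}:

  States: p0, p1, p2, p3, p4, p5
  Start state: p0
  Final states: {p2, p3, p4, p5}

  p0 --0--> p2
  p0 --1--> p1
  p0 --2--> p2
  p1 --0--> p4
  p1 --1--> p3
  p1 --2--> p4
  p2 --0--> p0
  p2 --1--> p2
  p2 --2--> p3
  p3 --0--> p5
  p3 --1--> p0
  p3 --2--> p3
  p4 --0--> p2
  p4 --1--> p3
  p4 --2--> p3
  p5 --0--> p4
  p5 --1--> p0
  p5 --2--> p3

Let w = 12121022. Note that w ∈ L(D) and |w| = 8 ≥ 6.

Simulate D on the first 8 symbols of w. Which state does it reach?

Run of D on the first 8 characters of w = 1 2 1 2 1 0 2 2:
  step 0: p0  (start)
  step 1: p1  (read 1: p0→p1)
  step 2: p4  (read 2: p1→p4)
  step 3: p3  (read 1: p4→p3)
  step 4: p3  (read 2: p3→p3)
  step 5: p0  (read 1: p3→p0)
  step 6: p2  (read 0: p0→p2)
  step 7: p3  (read 2: p2→p3)
  step 8: p3  (read 2: p3→p3)

After reading 8 characters, D is in state p3.

p3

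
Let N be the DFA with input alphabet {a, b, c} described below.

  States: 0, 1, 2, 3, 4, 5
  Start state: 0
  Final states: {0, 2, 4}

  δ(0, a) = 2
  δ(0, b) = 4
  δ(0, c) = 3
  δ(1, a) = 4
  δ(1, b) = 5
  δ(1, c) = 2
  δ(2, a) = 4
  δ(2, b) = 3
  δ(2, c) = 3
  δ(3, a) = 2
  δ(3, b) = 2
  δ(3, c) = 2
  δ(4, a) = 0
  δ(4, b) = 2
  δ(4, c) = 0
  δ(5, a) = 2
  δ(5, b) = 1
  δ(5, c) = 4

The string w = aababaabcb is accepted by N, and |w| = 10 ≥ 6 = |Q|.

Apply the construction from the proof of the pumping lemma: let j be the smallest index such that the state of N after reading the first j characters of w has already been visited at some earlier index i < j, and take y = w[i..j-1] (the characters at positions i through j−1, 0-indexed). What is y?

State sequence: 0 -a-> 2 -a-> 4 -b-> 2 -a-> 4 -b-> 2 -a-> 4 -a-> 0 -b-> 4 -c-> 0 -b-> 4
First repeat at step 3: 2 was already visited.

So i = 1, j = 3, giving x = w[0:1] = a, y = w[1:3] = ab, z = w[3:10] = abaabcb.
Check: |xy| = 3 ≤ 6 and |y| = 2 ≥ 1. Reading y takes N from 2 back to 2, so every xyⁱz is accepted.

ab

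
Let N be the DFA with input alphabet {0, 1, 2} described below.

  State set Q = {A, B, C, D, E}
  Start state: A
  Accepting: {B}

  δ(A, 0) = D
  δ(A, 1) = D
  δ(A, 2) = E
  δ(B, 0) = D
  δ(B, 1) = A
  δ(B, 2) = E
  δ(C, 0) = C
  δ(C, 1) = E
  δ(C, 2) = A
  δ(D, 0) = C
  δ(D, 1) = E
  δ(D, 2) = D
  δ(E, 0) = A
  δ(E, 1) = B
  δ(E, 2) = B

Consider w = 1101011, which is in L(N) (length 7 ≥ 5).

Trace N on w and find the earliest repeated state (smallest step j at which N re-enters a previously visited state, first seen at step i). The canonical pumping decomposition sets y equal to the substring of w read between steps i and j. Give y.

State sequence: A -1-> D -1-> E -0-> A -1-> D -0-> C -1-> E -1-> B
First repeat at step 3: A was already visited.

So i = 0, j = 3, giving x = w[0:0] = ε, y = w[0:3] = 110, z = w[3:7] = 1011.
Check: |xy| = 3 ≤ 5 and |y| = 3 ≥ 1. Reading y takes N from A back to A, so every xyⁱz is accepted.

110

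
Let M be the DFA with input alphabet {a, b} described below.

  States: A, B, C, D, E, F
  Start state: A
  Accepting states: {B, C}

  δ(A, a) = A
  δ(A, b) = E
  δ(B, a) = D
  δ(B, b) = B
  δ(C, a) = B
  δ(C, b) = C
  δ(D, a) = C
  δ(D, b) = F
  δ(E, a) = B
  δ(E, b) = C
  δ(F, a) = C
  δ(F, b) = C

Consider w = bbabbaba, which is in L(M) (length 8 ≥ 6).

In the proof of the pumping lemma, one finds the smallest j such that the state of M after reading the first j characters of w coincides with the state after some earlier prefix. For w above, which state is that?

B

State sequence: A -b-> E -b-> C -a-> B -b-> B -b-> B -a-> D -b-> F -a-> C
First repeat at step 4: B was already visited.

The earliest repeat is at step j = 4: M is in B, which it already visited at step i = 3.
The DFA has 6 states, so the proof of the pumping lemma guarantees a repeated state among the first 6+1 visited; the segment between the two visits is the pumpable y.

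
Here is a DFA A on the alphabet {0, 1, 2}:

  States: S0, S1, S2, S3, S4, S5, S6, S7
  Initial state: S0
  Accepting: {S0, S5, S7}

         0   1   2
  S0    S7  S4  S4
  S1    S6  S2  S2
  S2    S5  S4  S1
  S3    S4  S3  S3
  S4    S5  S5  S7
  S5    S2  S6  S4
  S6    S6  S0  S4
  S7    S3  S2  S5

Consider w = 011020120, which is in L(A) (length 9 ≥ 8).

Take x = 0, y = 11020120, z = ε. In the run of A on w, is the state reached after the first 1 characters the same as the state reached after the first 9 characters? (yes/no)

Run of A on the first 9 characters of w = 0 1 1 0 2 0 1 2 0:
  step 0: S0  (start)
  step 1: S7  (read 0: S0→S7)
  step 2: S2  (read 1: S7→S2)
  step 3: S4  (read 1: S2→S4)
  step 4: S5  (read 0: S4→S5)
  step 5: S4  (read 2: S5→S4)
  step 6: S5  (read 0: S4→S5)
  step 7: S6  (read 1: S5→S6)
  step 8: S4  (read 2: S6→S4)
  step 9: S5  (read 0: S4→S5)

After x (step 1): S7. After xy (step 9): S5.
They differ (S7 ≠ S5), so y is not a cycle from the state after x; this split is not the one the pumping-lemma construction produces, and pumping y need not keep the string in L(A).

no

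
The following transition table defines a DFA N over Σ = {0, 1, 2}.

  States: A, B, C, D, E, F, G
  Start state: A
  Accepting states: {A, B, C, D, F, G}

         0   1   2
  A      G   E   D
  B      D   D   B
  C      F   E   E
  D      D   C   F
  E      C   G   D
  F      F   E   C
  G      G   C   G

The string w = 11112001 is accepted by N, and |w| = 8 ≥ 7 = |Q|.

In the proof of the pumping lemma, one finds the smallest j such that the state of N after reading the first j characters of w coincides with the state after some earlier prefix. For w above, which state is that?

State sequence: A -1-> E -1-> G -1-> C -1-> E -2-> D -0-> D -0-> D -1-> C
First repeat at step 4: E was already visited.

The earliest repeat is at step j = 4: N is in E, which it already visited at step i = 1.

E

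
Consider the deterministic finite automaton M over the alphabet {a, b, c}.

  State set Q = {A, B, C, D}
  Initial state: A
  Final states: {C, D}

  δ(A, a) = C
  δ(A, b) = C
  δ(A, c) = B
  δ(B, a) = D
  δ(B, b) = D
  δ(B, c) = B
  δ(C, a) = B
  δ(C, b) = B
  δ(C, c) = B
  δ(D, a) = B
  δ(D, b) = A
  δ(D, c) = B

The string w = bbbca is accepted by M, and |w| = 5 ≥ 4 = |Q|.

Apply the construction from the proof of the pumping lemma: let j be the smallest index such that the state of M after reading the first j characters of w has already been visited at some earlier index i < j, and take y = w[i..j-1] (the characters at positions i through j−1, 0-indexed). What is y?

bc

State sequence: A -b-> C -b-> B -b-> D -c-> B -a-> D
First repeat at step 4: B was already visited.

So i = 2, j = 4, giving x = w[0:2] = bb, y = w[2:4] = bc, z = w[4:5] = a.
Check: |xy| = 4 ≤ 4 and |y| = 2 ≥ 1. Reading y takes M from B back to B, so every xyⁱz is accepted.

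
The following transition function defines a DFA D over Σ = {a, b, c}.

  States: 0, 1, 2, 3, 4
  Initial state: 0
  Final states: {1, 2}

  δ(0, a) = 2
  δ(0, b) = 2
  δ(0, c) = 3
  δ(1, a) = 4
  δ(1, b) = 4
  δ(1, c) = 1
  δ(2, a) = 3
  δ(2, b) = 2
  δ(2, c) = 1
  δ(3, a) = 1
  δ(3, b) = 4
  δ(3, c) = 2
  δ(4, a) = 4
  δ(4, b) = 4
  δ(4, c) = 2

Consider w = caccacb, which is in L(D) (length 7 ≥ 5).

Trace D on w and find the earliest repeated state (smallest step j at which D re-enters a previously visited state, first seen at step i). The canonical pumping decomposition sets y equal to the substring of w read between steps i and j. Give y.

c

State sequence: 0 -c-> 3 -a-> 1 -c-> 1 -c-> 1 -a-> 4 -c-> 2 -b-> 2
First repeat at step 3: 1 was already visited.

So i = 2, j = 3, giving x = w[0:2] = ca, y = w[2:3] = c, z = w[3:7] = cacb.
Check: |xy| = 3 ≤ 5 and |y| = 1 ≥ 1. Reading y takes D from 1 back to 1, so every xyⁱz is accepted.
The DFA has 5 states, so the proof of the pumping lemma guarantees a repeated state among the first 5+1 visited; the segment between the two visits is the pumpable y.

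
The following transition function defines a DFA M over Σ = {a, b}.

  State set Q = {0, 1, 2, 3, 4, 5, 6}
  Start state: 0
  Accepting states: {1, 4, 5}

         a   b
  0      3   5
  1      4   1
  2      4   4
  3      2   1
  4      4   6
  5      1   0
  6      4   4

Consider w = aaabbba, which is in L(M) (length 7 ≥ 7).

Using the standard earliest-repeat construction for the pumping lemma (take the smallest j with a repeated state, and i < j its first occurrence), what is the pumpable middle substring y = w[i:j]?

bb

State sequence: 0 -a-> 3 -a-> 2 -a-> 4 -b-> 6 -b-> 4 -b-> 6 -a-> 4
First repeat at step 5: 4 was already visited.

So i = 3, j = 5, giving x = w[0:3] = aaa, y = w[3:5] = bb, z = w[5:7] = ba.
Check: |xy| = 5 ≤ 7 and |y| = 2 ≥ 1. Reading y takes M from 4 back to 4, so every xyⁱz is accepted.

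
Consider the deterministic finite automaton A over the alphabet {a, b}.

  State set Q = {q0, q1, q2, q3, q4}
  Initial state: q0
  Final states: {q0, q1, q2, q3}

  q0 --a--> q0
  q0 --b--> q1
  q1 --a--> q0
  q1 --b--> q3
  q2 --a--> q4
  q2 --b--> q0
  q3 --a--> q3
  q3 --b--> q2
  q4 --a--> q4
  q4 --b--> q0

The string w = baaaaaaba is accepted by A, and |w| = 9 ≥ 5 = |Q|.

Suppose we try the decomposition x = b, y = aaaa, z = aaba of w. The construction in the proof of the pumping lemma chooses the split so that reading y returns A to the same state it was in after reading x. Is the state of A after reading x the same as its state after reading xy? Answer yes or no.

Run of A on the first 5 characters of w = b a a a a:
  step 0: q0  (start)
  step 1: q1  (read b: q0→q1)
  step 2: q0  (read a: q1→q0)
  step 3: q0  (read a: q0→q0)
  step 4: q0  (read a: q0→q0)
  step 5: q0  (read a: q0→q0)

After x (step 1): q1. After xy (step 5): q0.
They differ (q1 ≠ q0), so y is not a cycle from the state after x; this split is not the one the pumping-lemma construction produces, and pumping y need not keep the string in L(A).

no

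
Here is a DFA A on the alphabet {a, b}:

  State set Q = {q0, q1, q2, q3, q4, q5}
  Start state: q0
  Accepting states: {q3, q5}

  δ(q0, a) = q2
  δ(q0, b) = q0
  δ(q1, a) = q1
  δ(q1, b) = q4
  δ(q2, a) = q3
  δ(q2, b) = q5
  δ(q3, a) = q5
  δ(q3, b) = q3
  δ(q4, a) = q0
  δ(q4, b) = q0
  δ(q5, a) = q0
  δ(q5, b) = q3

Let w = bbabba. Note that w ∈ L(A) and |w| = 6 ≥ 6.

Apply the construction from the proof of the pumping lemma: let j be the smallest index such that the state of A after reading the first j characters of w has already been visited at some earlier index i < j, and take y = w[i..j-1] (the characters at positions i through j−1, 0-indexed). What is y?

State sequence: q0 -b-> q0 -b-> q0 -a-> q2 -b-> q5 -b-> q3 -a-> q5
First repeat at step 1: q0 was already visited.

So i = 0, j = 1, giving x = w[0:0] = ε, y = w[0:1] = b, z = w[1:6] = babba.
Check: |xy| = 1 ≤ 6 and |y| = 1 ≥ 1. Reading y takes A from q0 back to q0, so every xyⁱz is accepted.
Pumping length from the standard proof: p = 6 (the number of states). The repeated state found above gives |xy| = j ≤ 6 and |y| = j − i ≥ 1.

b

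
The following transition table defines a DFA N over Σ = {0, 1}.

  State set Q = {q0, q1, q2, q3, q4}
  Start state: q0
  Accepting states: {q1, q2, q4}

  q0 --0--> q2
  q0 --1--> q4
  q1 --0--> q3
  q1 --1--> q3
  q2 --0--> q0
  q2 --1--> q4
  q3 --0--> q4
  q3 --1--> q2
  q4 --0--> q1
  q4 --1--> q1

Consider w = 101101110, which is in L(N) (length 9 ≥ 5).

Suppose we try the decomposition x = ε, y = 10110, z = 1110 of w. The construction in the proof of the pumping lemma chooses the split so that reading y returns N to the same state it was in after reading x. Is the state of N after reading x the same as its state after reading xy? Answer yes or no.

yes

State sequence: q0 -1-> q4 -0-> q1 -1-> q3 -1-> q2 -0-> q0

After x (step 0): q0. After xy (step 5): q0.
They match, so y = 10110 drives N around a cycle from q0 back to itself; pumping y any number of times keeps N in q0 before reading z, and xyⁱz ∈ L(N) for every i ≥ 0.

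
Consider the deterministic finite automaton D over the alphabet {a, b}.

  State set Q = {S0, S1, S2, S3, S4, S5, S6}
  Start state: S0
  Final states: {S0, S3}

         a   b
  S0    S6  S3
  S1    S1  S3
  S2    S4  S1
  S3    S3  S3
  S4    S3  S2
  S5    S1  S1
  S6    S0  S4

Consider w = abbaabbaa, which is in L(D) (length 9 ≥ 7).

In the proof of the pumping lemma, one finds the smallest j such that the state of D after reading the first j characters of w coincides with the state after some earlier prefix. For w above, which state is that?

Run of D on w = a b b a a b b a a:
  step 0: S0  (start)
  step 1: S6  (read a: S0→S6)
  step 2: S4  (read b: S6→S4)
  step 3: S2  (read b: S4→S2)
  step 4: S4  (read a: S2→S4)   ← first repeat (S4 seen earlier)
  step 5: S3  (read a: S4→S3)
  step 6: S3  (read b: S3→S3)
  step 7: S3  (read b: S3→S3)
  step 8: S3  (read a: S3→S3)
  step 9: S3  (read a: S3→S3)

The earliest repeat is at step j = 4: D is in S4, which it already visited at step i = 2.
With |Q| = 7, pigeonhole forces a state repeat no later than step 7; the substring read between the first and second visits to that state can be pumped.

S4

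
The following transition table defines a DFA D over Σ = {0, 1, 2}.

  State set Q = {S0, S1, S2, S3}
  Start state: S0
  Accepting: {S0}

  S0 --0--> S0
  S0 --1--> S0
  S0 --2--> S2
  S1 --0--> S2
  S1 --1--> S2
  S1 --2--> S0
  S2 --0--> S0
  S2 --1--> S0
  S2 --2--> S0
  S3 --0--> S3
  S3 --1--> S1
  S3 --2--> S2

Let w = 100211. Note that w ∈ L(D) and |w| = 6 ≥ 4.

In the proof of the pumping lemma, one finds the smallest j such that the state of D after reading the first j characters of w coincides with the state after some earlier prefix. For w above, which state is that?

S0

Run of D on w = 1 0 0 2 1 1:
  step 0: S0  (start)
  step 1: S0  (read 1: S0→S0)   ← first repeat (S0 seen earlier)
  step 2: S0  (read 0: S0→S0)
  step 3: S0  (read 0: S0→S0)
  step 4: S2  (read 2: S0→S2)
  step 5: S0  (read 1: S2→S0)
  step 6: S0  (read 1: S0→S0)

The earliest repeat is at step j = 1: D is in S0, which it already visited at step i = 0.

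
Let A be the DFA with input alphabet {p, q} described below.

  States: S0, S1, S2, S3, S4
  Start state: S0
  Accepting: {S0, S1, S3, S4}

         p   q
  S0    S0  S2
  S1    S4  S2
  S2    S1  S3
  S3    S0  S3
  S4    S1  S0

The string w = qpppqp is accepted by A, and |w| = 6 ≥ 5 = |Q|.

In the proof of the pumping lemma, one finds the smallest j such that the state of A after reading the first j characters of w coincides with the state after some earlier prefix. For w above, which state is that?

S1

Run of A on w = q p p p q p:
  step 0: S0  (start)
  step 1: S2  (read q: S0→S2)
  step 2: S1  (read p: S2→S1)
  step 3: S4  (read p: S1→S4)
  step 4: S1  (read p: S4→S1)   ← first repeat (S1 seen earlier)
  step 5: S2  (read q: S1→S2)
  step 6: S1  (read p: S2→S1)

The earliest repeat is at step j = 4: A is in S1, which it already visited at step i = 2.
Pumping length from the standard proof: p = 5 (the number of states). The repeated state found above gives |xy| = j ≤ 5 and |y| = j − i ≥ 1.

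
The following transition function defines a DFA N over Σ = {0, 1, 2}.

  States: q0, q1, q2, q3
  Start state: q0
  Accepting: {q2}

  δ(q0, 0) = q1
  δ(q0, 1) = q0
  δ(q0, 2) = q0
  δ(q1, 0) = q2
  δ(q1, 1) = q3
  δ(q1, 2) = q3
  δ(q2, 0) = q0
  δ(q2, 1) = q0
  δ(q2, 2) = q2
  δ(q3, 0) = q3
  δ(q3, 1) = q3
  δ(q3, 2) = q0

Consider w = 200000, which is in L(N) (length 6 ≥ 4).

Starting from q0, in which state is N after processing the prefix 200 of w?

q2

State sequence: q0 -2-> q0 -0-> q1 -0-> q2

After reading 3 characters, N is in state q2.
(This kind of state-tracing is the core of the pumping-lemma construction: with 4 states, pigeonhole forces a repeat within the first 4 steps.)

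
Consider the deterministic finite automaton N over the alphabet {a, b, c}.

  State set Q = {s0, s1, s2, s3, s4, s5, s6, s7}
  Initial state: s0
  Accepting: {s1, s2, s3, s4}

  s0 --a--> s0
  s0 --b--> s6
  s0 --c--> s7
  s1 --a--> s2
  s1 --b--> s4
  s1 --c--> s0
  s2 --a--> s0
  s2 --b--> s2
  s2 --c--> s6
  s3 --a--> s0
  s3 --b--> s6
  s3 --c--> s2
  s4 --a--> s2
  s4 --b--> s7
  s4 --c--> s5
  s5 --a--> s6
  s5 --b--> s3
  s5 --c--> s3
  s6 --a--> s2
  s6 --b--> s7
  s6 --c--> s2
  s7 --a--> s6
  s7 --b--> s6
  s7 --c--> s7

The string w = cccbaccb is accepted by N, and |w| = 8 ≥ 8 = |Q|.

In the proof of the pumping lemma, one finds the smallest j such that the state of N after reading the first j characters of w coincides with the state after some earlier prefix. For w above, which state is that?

Run of N on w = c c c b a c c b:
  step 0: s0  (start)
  step 1: s7  (read c: s0→s7)
  step 2: s7  (read c: s7→s7)   ← first repeat (s7 seen earlier)
  step 3: s7  (read c: s7→s7)
  step 4: s6  (read b: s7→s6)
  step 5: s2  (read a: s6→s2)
  step 6: s6  (read c: s2→s6)
  step 7: s2  (read c: s6→s2)
  step 8: s2  (read b: s2→s2)

The earliest repeat is at step j = 2: N is in s7, which it already visited at step i = 1.
With |Q| = 8, pigeonhole forces a state repeat no later than step 8; the substring read between the first and second visits to that state can be pumped.

s7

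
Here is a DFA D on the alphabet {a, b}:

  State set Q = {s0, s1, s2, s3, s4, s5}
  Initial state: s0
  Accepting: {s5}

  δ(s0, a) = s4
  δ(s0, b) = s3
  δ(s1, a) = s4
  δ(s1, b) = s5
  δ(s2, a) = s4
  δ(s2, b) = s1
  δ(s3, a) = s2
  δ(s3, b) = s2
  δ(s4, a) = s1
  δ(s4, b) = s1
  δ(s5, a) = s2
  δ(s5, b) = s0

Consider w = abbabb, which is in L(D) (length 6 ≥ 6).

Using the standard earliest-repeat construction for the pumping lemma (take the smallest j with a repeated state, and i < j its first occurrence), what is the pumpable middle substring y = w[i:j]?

bab

State sequence: s0 -a-> s4 -b-> s1 -b-> s5 -a-> s2 -b-> s1 -b-> s5
First repeat at step 5: s1 was already visited.

So i = 2, j = 5, giving x = w[0:2] = ab, y = w[2:5] = bab, z = w[5:6] = b.
Check: |xy| = 5 ≤ 6 and |y| = 3 ≥ 1. Reading y takes D from s1 back to s1, so every xyⁱz is accepted.
Pumping length from the standard proof: p = 6 (the number of states). The repeated state found above gives |xy| = j ≤ 6 and |y| = j − i ≥ 1.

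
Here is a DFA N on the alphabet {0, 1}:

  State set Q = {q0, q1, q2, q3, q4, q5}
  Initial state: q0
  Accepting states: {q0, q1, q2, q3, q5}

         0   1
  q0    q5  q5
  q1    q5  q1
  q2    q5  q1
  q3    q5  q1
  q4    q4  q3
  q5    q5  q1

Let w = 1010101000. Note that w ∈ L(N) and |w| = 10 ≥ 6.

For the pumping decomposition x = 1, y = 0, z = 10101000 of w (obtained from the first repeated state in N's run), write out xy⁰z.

xy⁰z = xz = 1·10101000 = 110101000.
Reading y = 0 takes N from q5 back to q5, so after x the machine is still in q5, and z then leads to the accepting state q5. Hence 110101000 ∈ L(N).

110101000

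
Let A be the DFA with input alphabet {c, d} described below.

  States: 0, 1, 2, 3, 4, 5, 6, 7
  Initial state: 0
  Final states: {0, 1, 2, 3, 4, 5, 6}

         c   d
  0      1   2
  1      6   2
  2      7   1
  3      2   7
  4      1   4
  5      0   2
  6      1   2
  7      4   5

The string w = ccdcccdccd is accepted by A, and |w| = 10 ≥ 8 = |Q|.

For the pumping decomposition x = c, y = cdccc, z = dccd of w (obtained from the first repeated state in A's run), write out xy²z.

ccdccccdcccdccd

xy^2z = c·cdccc·cdccc·dccd = ccdccccdcccdccd.
Reading y = cdccc takes A from 1 back to 1, so after x·y·y the machine is still in 1, and z then leads to the accepting state 4. Hence ccdccccdcccdccd ∈ L(A).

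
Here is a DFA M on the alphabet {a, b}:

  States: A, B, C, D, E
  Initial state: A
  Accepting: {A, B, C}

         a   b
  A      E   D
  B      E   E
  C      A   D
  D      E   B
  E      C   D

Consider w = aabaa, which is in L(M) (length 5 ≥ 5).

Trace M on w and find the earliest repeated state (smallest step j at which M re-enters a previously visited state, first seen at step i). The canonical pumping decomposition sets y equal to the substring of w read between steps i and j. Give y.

State sequence: A -a-> E -a-> C -b-> D -a-> E -a-> C
First repeat at step 4: E was already visited.

So i = 1, j = 4, giving x = w[0:1] = a, y = w[1:4] = aba, z = w[4:5] = a.
Check: |xy| = 4 ≤ 5 and |y| = 3 ≥ 1. Reading y takes M from E back to E, so every xyⁱz is accepted.

aba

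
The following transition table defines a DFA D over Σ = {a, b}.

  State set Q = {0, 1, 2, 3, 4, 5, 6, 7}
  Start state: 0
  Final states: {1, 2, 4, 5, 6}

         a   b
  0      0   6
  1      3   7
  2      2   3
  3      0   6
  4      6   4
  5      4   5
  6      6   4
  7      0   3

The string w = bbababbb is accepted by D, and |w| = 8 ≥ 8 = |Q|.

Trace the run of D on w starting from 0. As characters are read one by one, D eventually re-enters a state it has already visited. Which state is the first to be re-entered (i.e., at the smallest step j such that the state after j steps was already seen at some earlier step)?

State sequence: 0 -b-> 6 -b-> 4 -a-> 6 -b-> 4 -a-> 6 -b-> 4 -b-> 4 -b-> 4
First repeat at step 3: 6 was already visited.

The earliest repeat is at step j = 3: D is in 6, which it already visited at step i = 1.
With |Q| = 8, pigeonhole forces a state repeat no later than step 8; the substring read between the first and second visits to that state can be pumped.

6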